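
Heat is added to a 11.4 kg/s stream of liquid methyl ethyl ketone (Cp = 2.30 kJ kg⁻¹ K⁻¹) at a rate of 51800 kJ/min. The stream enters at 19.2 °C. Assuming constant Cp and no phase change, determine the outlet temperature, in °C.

Q = 51800 kJ/min = 863.33 kJ/s
ΔT = Q/(ṁ·Cp) = 863.33/(11.4×2.30) = 32.927 K
T_out = 19.2 + 32.927 = 52.127 °C

T_out = 52.1 °C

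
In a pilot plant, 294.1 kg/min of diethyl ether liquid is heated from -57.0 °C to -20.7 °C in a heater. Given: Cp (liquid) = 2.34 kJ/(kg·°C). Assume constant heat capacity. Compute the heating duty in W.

Q = ṁ·Cp·ΔT = 294.1 × 2.34 × (-20.7 − -57.0) = 24981 kJ/min
Converting: 24981 / 60 s = 416.36 kW
Heating duty = 416360 W

Q = 416000 W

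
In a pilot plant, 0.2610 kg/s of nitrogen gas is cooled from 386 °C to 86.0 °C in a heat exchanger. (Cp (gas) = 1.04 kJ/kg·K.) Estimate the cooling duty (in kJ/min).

Q = ṁ·Cp·ΔT = 0.2610 × 1.04 × (86.0 − 386) = -81.432 kJ/s
Cooling duty = 4885.9 kJ/min

Q_c = 4890 kJ/min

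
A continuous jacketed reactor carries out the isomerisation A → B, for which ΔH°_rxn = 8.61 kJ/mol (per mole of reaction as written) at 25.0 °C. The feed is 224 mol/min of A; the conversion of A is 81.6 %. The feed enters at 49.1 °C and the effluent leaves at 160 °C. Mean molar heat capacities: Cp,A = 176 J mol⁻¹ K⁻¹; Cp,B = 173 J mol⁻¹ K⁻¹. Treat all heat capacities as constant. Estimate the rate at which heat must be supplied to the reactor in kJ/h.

Extent of reaction ξ = 0.816 × 224 = 182.78 mol/min
Reaction term: ξ·ΔH°_rxn = 182.78 × 8.61 = 1573.8 kJ/min
Sensible, feed 49.1→25 °C: -950.12 kJ/min
Outlet flows (mol/min): A 41.216, B 182.78
Sensible, products 25→160 °C: 5248.2 kJ/min
Q = ΔH = 5871.9 kJ/min = 97.864 kW
Heat supplied = 352310 kJ/h

Q_in = 352000 kJ/h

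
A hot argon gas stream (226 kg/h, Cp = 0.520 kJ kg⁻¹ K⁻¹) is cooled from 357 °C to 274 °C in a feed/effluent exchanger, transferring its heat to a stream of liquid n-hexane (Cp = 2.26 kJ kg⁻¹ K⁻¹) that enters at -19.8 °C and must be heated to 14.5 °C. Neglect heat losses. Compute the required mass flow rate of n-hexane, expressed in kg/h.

ṁ_c = 126 kg/h

Heat released by hot stream: Q = 226 × 0.520 × (357 − 274) = 9754.2 kJ/h
Energy balance on cold side (adiabatic exchanger): Q = ṁ_c·Cp_c·(T_c,out − T_c,in)
ṁ_c = 9754.2 / [2.26 × (14.5 − -19.8)] = 125.83 kg/h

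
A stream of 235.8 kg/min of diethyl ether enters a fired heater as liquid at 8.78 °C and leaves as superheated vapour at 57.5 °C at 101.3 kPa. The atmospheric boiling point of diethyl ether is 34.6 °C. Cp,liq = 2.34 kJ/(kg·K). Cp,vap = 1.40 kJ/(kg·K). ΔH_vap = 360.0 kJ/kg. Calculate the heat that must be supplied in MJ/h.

liquid 8.78→34.6 °C: 60.419 kJ/kg
vaporisation at 34.6 °C: 360 kJ/kg
vapour 34.6→57.5 °C: 32.06 kJ/kg
Δh = 60.419 + 360 + 32.06 = 452.48 kJ/kg
Q = ṁ·Δh = 235.8 kg/min × 452.48 kJ/kg = 106690 kJ/min
|Q| = 1778.2 kW = 6401.7 MJ/h

Q = 6400 MJ/h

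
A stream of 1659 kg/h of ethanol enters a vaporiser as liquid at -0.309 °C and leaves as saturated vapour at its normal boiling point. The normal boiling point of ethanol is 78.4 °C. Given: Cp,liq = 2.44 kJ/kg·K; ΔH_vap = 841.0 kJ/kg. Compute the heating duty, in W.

liquid -0.309→78.4 °C: 192.05 kJ/kg
vaporisation at 78.4 °C: 841 kJ/kg
Δh = 192.05 + 841 = 1033 kJ/kg
Q = ṁ·Δh = 1659 kg/h × 1033 kJ/kg = 1.7138e+06 kJ/h
|Q| = 476.06 kW = 476060 W

Q = 476000 W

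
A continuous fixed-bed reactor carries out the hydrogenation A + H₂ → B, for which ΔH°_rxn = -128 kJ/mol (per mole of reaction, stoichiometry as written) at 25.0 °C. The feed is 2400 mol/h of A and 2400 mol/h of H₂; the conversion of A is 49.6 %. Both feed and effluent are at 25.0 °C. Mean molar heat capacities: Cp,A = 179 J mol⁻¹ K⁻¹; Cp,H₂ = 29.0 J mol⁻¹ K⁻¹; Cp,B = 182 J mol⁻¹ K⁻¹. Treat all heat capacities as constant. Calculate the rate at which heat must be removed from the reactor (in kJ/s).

Q_out = 42.3 kJ/s

Extent of reaction ξ = 0.496 × 2400 = 1190.4 mol/h
Reaction term: ξ·ΔH°_rxn = 1190.4 × -128 = -152370 kJ/h
Q = ΔH = -152370 kJ/h = -42.325 kW
Heat removed = 42.325 kJ/s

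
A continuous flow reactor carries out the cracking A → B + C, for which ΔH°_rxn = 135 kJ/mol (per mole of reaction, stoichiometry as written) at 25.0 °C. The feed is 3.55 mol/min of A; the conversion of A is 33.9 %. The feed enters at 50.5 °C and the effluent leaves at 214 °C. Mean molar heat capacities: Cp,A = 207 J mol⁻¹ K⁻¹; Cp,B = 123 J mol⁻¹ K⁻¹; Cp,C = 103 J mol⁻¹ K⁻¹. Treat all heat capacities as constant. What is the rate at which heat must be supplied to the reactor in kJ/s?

Extent of reaction ξ = 0.339 × 3.55 = 1.2035 mol/min
Reaction term: ξ·ΔH°_rxn = 1.2035 × 135 = 162.47 kJ/min
Sensible, feed 50.5→25 °C: -18.739 kJ/min
Outlet flows (mol/min): A 2.3465, B 1.2035, C 1.2035
Sensible, products 25→214 °C: 143.21 kJ/min
Q = ΔH = 286.94 kJ/min = 4.7823 kW
Heat supplied = 4.7823 kJ/s

Q_in = 4.78 kJ/s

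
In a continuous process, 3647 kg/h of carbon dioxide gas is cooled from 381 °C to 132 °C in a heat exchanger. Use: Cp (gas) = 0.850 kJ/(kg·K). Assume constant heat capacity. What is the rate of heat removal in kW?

Q = ṁ·Cp·ΔT = 3647 × 0.850 × (132 − 381) = -771890 kJ/h
Converting: 771890 / 3600 s = 214.41 kW

Q_c = 214 kW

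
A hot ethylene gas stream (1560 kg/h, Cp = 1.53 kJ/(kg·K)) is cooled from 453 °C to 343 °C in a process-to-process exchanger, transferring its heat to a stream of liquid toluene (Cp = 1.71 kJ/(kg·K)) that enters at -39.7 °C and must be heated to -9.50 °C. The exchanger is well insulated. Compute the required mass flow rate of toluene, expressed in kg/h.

ṁ_c = 5080 kg/h

Heat released by hot stream: Q = 1560 × 1.53 × (453 − 343) = 262550 kJ/h
Energy balance on cold side (adiabatic exchanger): Q = ṁ_c·Cp_c·(T_c,out − T_c,in)
ṁ_c = 262550 / [1.71 × (-9.50 − -39.7)] = 5084 kg/h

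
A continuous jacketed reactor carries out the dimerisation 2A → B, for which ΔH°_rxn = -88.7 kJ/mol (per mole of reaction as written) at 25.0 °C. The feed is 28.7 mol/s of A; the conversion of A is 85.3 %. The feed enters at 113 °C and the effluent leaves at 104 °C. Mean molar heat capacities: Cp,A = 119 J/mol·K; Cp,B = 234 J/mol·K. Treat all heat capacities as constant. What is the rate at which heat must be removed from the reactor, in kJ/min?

Extent of reaction ξ = 0.853 × 28.7 / 2 = 12.241 mol/s
Reaction term: ξ·ΔH°_rxn = 12.241 × -88.7 = -1085.7 kJ/s
Sensible, feed 113→25 °C: -300.55 kJ/s
Outlet flows (mol/s): A 4.2189, B 12.241
Sensible, products 25→104 °C: 265.94 kJ/s
Q = ΔH = -1120.3 kJ/s = -1120.3 kW
Heat removed = 67221 kJ/min

Q_out = 67200 kJ/min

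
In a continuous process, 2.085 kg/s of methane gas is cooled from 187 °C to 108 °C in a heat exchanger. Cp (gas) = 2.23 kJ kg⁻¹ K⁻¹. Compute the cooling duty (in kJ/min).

Q_c = 22000 kJ/min

Q = ṁ·Cp·ΔT = 2.085 × 2.23 × (108 − 187) = -367.31 kJ/s
Cooling duty = 22039 kJ/min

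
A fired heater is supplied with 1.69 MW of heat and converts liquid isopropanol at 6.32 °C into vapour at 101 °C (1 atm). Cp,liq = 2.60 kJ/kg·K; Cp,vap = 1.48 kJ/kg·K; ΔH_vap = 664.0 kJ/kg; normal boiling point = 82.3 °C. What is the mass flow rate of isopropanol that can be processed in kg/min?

ṁ = 114 kg/min

Δh = 2.60×(82.3−6.32) + 664.0 + 1.48×(101−82.3) = 889.22 kJ/kg
Q = 1.69 MW = 1690 kJ/s = 101400 kJ/min
ṁ = Q/Δh = 101400 / 889.22 = 114.03 kg/min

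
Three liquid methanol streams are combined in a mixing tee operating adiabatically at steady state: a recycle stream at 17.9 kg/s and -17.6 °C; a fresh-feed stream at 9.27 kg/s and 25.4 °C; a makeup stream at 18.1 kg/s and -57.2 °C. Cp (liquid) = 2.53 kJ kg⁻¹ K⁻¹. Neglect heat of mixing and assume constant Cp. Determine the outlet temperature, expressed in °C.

Energy balance with Q = 0: Σ ṁᵢCp,ᵢ(T_out − Tᵢ) = 0
Σ ṁᵢCp,ᵢTᵢ = 17.9×2.53×-17.6 + 9.27×2.53×25.4 + 18.1×2.53×-57.2 = -2820.7
Σ ṁᵢCp,ᵢ = 17.9×2.53 + 9.27×2.53 + 18.1×2.53 = 114.53
T_out = -2820.7 / 114.53 = -24.628 °C

T_out = -24.6 °C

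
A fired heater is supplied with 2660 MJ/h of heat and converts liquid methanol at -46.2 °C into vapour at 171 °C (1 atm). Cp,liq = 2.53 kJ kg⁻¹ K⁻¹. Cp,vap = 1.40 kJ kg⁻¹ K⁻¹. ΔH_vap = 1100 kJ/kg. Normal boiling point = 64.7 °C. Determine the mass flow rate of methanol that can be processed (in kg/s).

ṁ = 0.483 kg/s

Δh = 2.53×(64.7−-46.2) + 1100 + 1.40×(171−64.7) = 1529.4 kJ/kg
Q = 2660 MJ/h = 738.89 kJ/s = 738.89 kJ/s
ṁ = Q/Δh = 738.89 / 1529.4 = 0.48312 kg/s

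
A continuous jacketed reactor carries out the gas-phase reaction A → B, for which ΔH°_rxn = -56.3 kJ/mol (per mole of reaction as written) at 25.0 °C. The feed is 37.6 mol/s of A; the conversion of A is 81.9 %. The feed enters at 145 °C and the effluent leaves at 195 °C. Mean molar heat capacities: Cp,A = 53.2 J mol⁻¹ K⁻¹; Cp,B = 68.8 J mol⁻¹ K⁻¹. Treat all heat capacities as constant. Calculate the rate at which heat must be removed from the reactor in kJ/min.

Extent of reaction ξ = 0.819 × 37.6 = 30.794 mol/s
Reaction term: ξ·ΔH°_rxn = 30.794 × -56.3 = -1733.7 kJ/s
Sensible, feed 145→25 °C: -240.04 kJ/s
Outlet flows (mol/s): A 6.8056, B 30.794
Sensible, products 25→195 °C: 421.72 kJ/s
Q = ΔH = -1552 kJ/s = -1552 kW
Heat removed = 93123 kJ/min

Q_out = 93100 kJ/min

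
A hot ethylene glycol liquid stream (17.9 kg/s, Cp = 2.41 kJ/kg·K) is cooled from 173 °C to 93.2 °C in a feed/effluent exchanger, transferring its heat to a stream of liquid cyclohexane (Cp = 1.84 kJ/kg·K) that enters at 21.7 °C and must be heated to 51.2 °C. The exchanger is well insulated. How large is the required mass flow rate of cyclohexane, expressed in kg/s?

Heat released by hot stream: Q = 17.9 × 2.41 × (173 − 93.2) = 3442.5 kJ/s
Energy balance on cold side (adiabatic exchanger): Q = ṁ_c·Cp_c·(T_c,out − T_c,in)
ṁ_c = 3442.5 / [1.84 × (51.2 − 21.7)] = 63.421 kg/s

ṁ_c = 63.4 kg/s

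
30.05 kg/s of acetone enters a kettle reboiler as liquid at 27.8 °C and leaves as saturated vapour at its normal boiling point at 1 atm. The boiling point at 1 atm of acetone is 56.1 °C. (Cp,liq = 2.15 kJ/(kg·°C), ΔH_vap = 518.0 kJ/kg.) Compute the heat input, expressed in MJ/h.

Q = 62600 MJ/h

liquid 27.8→56.1 °C: 60.845 kJ/kg
vaporisation at 56.1 °C: 518 kJ/kg
Δh = 60.845 + 518 = 578.85 kJ/kg
Q = ṁ·Δh = 30.05 kg/s × 578.85 kJ/kg = 17394 kJ/s
|Q| = 17394 kW = 62619 MJ/h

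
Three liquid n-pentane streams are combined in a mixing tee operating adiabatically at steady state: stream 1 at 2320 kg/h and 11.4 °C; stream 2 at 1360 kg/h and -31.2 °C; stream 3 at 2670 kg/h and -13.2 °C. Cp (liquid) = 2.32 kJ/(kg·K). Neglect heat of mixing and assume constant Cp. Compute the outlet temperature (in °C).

Energy balance with Q = 0: Σ ṁᵢCp,ᵢ(T_out − Tᵢ) = 0
Σ ṁᵢCp,ᵢTᵢ = 2320×2.32×11.4 + 1360×2.32×-31.2 + 2670×2.32×-13.2 = -118850
Σ ṁᵢCp,ᵢ = 2320×2.32 + 1360×2.32 + 2670×2.32 = 14732
T_out = -118850 / 14732 = -8.0674 °C

T_out = -8.07 °C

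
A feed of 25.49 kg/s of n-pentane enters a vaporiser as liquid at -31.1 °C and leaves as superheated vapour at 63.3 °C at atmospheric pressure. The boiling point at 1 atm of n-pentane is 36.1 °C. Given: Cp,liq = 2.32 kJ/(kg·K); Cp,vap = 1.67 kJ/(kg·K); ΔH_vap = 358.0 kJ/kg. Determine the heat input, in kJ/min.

liquid -31.1→36.1 °C: 155.9 kJ/kg
vaporisation at 36.1 °C: 358 kJ/kg
vapour 36.1→63.3 °C: 45.424 kJ/kg
Δh = 155.9 + 358 + 45.424 = 559.33 kJ/kg
Q = ṁ·Δh = 25.49 kg/s × 559.33 kJ/kg = 14257 kJ/s
|Q| = 14257 kW = 855440 kJ/min

Q = 855000 kJ/min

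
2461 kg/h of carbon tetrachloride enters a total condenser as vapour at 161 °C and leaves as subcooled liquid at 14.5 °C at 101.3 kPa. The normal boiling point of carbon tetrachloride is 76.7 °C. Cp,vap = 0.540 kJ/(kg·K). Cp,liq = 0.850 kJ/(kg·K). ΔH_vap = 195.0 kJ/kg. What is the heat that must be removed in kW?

Q_c = 201 kW

vapour 161→76.7 °C: -45.522 kJ/kg
condensation at 76.7 °C: -195 kJ/kg
liquid 76.7→14.5 °C: -52.87 kJ/kg
Δh = -45.522 + -195 + -52.87 = -293.39 kJ/kg
Q = ṁ·Δh = 2461 kg/h × -293.39 kJ/kg = -722040 kJ/h
|Q| = 200.57 kW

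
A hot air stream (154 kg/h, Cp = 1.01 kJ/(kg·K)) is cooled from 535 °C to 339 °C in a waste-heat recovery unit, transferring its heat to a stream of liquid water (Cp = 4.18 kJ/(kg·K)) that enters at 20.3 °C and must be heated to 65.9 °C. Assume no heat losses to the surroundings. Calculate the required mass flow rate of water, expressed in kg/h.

Heat released by hot stream: Q = 154 × 1.01 × (535 − 339) = 30486 kJ/h
Energy balance on cold side (adiabatic exchanger): Q = ṁ_c·Cp_c·(T_c,out − T_c,in)
ṁ_c = 30486 / [4.18 × (65.9 − 20.3)] = 159.94 kg/h

ṁ_c = 160 kg/h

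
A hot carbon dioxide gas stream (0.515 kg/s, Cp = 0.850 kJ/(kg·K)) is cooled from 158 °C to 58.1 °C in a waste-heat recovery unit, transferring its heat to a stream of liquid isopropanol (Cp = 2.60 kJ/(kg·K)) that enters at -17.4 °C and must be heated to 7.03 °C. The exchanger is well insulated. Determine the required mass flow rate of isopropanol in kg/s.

ṁ_c = 0.688 kg/s

Heat released by hot stream: Q = 0.515 × 0.850 × (158 − 58.1) = 43.731 kJ/s
Energy balance on cold side (adiabatic exchanger): Q = ṁ_c·Cp_c·(T_c,out − T_c,in)
ṁ_c = 43.731 / [2.60 × (7.03 − -17.4)] = 0.68849 kg/s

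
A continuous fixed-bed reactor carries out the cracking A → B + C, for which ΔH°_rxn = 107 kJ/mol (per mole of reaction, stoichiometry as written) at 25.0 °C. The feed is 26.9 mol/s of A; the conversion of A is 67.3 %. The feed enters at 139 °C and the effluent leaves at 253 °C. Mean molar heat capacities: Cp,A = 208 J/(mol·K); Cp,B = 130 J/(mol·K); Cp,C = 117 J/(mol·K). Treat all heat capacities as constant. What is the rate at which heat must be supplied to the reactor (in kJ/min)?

Extent of reaction ξ = 0.673 × 26.9 = 18.104 mol/s
Reaction term: ξ·ΔH°_rxn = 18.104 × 107 = 1937.1 kJ/s
Sensible, feed 139→25 °C: -637.85 kJ/s
Outlet flows (mol/s): A 8.7963, B 18.104, C 18.104
Sensible, products 25→253 °C: 1436.7 kJ/s
Q = ΔH = 2735.9 kJ/s = 2735.9 kW
Heat supplied = 164160 kJ/min

Q_in = 164000 kJ/min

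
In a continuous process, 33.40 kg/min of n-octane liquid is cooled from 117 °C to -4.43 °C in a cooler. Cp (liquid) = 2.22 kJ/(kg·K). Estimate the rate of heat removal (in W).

Q_c = 150000 W

Q = ṁ·Cp·ΔT = 33.40 × 2.22 × (-4.43 − 117) = -9003.8 kJ/min
Converting: 9003.8 / 60 s = 150.06 kW
Cooling duty = 150060 W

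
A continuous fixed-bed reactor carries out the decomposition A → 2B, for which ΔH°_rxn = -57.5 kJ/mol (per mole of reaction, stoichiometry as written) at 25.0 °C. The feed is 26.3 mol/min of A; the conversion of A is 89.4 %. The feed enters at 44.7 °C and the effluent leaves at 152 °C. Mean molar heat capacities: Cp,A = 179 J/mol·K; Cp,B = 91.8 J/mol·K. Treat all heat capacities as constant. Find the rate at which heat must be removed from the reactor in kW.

Q_out = 13.9 kW

Extent of reaction ξ = 0.894 × 26.3 = 23.512 mol/min
Reaction term: ξ·ΔH°_rxn = 23.512 × -57.5 = -1352 kJ/min
Sensible, feed 44.7→25 °C: -92.742 kJ/min
Outlet flows (mol/min): A 2.7878, B 47.024
Sensible, products 25→152 °C: 611.61 kJ/min
Q = ΔH = -833.08 kJ/min = -13.885 kW
Heat removed = 13.885 kW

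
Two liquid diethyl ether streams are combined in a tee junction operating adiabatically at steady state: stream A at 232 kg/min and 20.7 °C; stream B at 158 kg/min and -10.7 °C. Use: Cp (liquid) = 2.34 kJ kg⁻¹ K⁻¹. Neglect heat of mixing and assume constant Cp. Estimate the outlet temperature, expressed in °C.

No heat crosses the boundary, so H_out = H_in.
Σ ṁᵢCp,ᵢTᵢ = 232×2.34×20.7 + 158×2.34×-10.7 = 7281.6
Σ ṁᵢCp,ᵢ = 232×2.34 + 158×2.34 = 912.6
T_out = 7281.6 / 912.6 = 7.979 °C

T_out = 7.98 °C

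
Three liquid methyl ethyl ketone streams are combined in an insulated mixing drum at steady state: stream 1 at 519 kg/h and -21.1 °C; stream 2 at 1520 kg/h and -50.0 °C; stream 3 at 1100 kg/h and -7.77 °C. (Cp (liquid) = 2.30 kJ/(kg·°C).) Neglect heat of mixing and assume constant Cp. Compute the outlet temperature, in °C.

T_out = -30.4 °C

No heat crosses the boundary, so H_out = H_in.
T_out = Σ ṁᵢCp,ᵢTᵢ / Σ ṁᵢCp,ᵢ
      = -219650 / 7219.7 = -30.423 °C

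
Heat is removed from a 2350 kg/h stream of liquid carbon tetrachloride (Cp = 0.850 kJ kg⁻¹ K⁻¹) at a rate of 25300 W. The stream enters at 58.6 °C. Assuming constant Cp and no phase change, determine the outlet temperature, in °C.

T_out = 13.0 °C

Q = 25300 W = 91080 kJ/h
ΔT = Q/(ṁ·Cp) = 91080/(2350×0.850) = 45.597 K
T_out = 58.6 − 45.597 = 13.003 °C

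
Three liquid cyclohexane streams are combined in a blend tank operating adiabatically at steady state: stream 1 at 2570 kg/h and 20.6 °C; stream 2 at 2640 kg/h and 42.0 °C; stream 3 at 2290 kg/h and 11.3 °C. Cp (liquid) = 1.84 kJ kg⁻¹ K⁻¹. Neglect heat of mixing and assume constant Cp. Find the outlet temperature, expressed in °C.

Energy balance with Q = 0: Σ ṁᵢCp,ᵢ(T_out − Tᵢ) = 0
T_out = Σ ṁᵢCp,ᵢTᵢ / Σ ṁᵢCp,ᵢ
      = 349050 / 13800 = 25.293 °C

T_out = 25.3 °C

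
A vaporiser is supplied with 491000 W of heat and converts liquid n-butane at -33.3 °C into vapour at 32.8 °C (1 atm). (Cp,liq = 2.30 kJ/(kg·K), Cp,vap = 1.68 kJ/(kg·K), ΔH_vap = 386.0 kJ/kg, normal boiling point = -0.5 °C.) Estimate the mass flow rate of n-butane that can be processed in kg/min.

Δh = 2.30×(-0.5−-33.3) + 386.0 + 1.68×(32.8−-0.5) = 517.38 kJ/kg
Q = 491000 W = 491 kJ/s = 29460 kJ/min
ṁ = Q/Δh = 29460 / 517.38 = 56.94 kg/min

ṁ = 56.9 kg/min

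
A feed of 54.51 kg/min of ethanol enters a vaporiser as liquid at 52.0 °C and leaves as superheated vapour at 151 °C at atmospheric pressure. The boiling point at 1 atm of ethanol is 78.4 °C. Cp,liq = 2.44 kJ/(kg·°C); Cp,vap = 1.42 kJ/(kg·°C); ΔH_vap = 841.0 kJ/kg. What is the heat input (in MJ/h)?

liquid 52.0→78.4 °C: 64.416 kJ/kg
vaporisation at 78.4 °C: 841 kJ/kg
vapour 78.4→151 °C: 103.09 kJ/kg
Δh = 64.416 + 841 + 103.09 = 1008.5 kJ/kg
Q = ṁ·Δh = 54.51 kg/min × 1008.5 kJ/kg = 54974 kJ/min
|Q| = 916.23 kW = 3298.4 MJ/h

Q = 3300 MJ/h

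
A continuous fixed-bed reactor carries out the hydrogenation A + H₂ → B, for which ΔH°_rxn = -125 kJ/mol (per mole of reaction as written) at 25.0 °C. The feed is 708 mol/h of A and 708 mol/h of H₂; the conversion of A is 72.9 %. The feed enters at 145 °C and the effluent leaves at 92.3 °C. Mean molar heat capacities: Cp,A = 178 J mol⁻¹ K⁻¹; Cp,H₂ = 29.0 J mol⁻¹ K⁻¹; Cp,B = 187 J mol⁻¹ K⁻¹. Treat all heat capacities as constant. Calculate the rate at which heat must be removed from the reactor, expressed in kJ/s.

Q_out = 20.3 kJ/s

Extent of reaction ξ = 0.729 × 708 = 516.13 mol/h
Reaction term: ξ·ΔH°_rxn = 516.13 × -125 = -64516 kJ/h
Sensible, feed 145→25 °C: -17587 kJ/h
Outlet flows (mol/h): A 191.87, H₂ 191.87, B 516.13
Sensible, products 25→92.3 °C: 9168.5 kJ/h
Q = ΔH = -72935 kJ/h = -20.26 kW
Heat removed = 20.26 kJ/s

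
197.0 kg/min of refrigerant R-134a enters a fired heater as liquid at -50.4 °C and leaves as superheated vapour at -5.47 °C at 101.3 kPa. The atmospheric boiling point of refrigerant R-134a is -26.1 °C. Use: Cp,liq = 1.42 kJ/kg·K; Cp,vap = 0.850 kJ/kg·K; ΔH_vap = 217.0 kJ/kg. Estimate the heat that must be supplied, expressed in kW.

liquid -50.4→-26.1 °C: 34.506 kJ/kg
vaporisation at -26.1 °C: 217 kJ/kg
vapour -26.1→-5.47 °C: 17.536 kJ/kg
Δh = 34.506 + 217 + 17.536 = 269.04 kJ/kg
Q = ṁ·Δh = 197.0 kg/min × 269.04 kJ/kg = 53001 kJ/min
|Q| = 883.35 kW

Q = 883 kW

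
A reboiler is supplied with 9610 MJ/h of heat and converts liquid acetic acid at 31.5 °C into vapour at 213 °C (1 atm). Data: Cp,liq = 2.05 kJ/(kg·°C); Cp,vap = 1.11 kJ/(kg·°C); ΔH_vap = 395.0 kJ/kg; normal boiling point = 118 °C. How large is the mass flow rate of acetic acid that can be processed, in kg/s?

Δh = 2.05×(118−31.5) + 395.0 + 1.11×(213−118) = 677.78 kJ/kg
Q = 9610 MJ/h = 2669.4 kJ/s = 2669.4 kJ/s
ṁ = Q/Δh = 2669.4 / 677.78 = 3.9385 kg/s

ṁ = 3.94 kg/s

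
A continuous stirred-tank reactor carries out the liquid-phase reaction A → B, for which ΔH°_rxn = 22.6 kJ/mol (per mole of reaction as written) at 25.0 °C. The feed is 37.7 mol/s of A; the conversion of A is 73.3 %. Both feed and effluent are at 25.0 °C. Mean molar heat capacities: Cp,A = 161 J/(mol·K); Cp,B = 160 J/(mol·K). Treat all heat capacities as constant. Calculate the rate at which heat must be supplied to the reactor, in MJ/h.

Extent of reaction ξ = 0.733 × 37.7 = 27.634 mol/s
Reaction term: ξ·ΔH°_rxn = 27.634 × 22.6 = 624.53 kJ/s
Q = ΔH = 624.53 kJ/s = 624.53 kW
Heat supplied = 2248.3 MJ/h

Q_in = 2250 MJ/h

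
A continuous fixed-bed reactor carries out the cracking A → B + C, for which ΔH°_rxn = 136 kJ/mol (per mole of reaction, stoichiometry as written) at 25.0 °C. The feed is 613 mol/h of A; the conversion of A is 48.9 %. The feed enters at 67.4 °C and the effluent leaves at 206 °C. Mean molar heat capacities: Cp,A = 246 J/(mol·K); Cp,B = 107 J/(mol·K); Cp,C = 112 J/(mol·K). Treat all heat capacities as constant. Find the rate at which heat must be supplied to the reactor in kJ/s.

Q_in = 16.7 kJ/s

Extent of reaction ξ = 0.489 × 613 = 299.76 mol/h
Reaction term: ξ·ΔH°_rxn = 299.76 × 136 = 40767 kJ/h
Sensible, feed 67.4→25 °C: -6393.8 kJ/h
Outlet flows (mol/h): A 313.24, B 299.76, C 299.76
Sensible, products 25→206 °C: 25830 kJ/h
Q = ΔH = 60203 kJ/h = 16.723 kW
Heat supplied = 16.723 kJ/s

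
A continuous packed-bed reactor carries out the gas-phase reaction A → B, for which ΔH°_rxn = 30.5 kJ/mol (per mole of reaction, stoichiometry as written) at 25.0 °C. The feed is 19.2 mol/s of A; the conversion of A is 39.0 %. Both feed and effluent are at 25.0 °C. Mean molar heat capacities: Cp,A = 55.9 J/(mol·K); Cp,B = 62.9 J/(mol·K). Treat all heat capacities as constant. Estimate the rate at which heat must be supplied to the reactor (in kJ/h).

Extent of reaction ξ = 0.390 × 19.2 = 7.488 mol/s
Reaction term: ξ·ΔH°_rxn = 7.488 × 30.5 = 228.38 kJ/s
Q = ΔH = 228.38 kJ/s = 228.38 kW
Heat supplied = 822180 kJ/h

Q_in = 822000 kJ/h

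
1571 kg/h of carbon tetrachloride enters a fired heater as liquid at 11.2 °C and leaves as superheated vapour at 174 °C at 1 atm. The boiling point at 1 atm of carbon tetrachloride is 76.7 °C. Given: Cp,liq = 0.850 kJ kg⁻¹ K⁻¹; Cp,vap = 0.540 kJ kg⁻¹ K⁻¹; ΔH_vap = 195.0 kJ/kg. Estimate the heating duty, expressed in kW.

liquid 11.2→76.7 °C: 55.675 kJ/kg
vaporisation at 76.7 °C: 195 kJ/kg
vapour 76.7→174 °C: 52.542 kJ/kg
Δh = 55.675 + 195 + 52.542 = 303.22 kJ/kg
Q = ṁ·Δh = 1571 kg/h × 303.22 kJ/kg = 476350 kJ/h
|Q| = 132.32 kW

Q = 132 kW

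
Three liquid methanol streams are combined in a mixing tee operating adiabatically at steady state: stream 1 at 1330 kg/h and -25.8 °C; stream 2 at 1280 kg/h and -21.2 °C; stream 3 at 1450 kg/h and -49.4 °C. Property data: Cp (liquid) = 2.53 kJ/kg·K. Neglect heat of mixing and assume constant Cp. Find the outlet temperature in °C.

T_out = -32.8 °C

Adiabatic, steady state ⇒ Σ ṁᵢCp,ᵢ(T_out − Tᵢ) = 0
Σ ṁᵢCp,ᵢTᵢ = 1330×2.53×-25.8 + 1280×2.53×-21.2 + 1450×2.53×-49.4 = -336690
Σ ṁᵢCp,ᵢ = 1330×2.53 + 1280×2.53 + 1450×2.53 = 10272
T_out = -336690 / 10272 = -32.778 °C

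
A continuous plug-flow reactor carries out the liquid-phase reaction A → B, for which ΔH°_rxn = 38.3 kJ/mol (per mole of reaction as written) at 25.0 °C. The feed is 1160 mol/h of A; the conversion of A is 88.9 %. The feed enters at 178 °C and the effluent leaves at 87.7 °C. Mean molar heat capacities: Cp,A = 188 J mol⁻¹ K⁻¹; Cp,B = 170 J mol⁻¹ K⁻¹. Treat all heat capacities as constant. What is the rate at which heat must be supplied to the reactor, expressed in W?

Q_in = 5180 W

Extent of reaction ξ = 0.889 × 1160 = 1031.2 mol/h
Reaction term: ξ·ΔH°_rxn = 1031.2 × 38.3 = 39496 kJ/h
Sensible, feed 178→25 °C: -33366 kJ/h
Outlet flows (mol/h): A 128.76, B 1031.2
Sensible, products 25→87.7 °C: 12510 kJ/h
Q = ΔH = 18640 kJ/h = 5.1778 kW
Heat supplied = 5177.8 W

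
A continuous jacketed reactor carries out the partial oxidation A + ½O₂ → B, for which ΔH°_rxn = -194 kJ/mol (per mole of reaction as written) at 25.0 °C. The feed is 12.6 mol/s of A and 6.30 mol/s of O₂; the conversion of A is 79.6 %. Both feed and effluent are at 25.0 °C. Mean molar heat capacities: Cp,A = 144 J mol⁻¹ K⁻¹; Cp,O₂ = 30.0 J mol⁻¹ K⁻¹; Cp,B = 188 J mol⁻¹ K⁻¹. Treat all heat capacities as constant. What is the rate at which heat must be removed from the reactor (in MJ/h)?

Q_out = 7000 MJ/h

Extent of reaction ξ = 0.796 × 12.6 = 10.03 mol/s
Reaction term: ξ·ΔH°_rxn = 10.03 × -194 = -1945.7 kJ/s
Q = ΔH = -1945.7 kJ/s = -1945.7 kW
Heat removed = 7004.7 MJ/h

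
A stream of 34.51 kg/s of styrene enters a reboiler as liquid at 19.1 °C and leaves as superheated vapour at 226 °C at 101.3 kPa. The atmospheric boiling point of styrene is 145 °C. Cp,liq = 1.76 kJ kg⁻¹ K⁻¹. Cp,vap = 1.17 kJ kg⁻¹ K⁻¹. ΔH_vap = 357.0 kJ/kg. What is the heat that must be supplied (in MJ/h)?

Q = 83700 MJ/h

liquid 19.1→145 °C: 221.58 kJ/kg
vaporisation at 145 °C: 357 kJ/kg
vapour 145→226 °C: 94.77 kJ/kg
Δh = 221.58 + 357 + 94.77 = 673.35 kJ/kg
Q = ṁ·Δh = 34.51 kg/s × 673.35 kJ/kg = 23237 kJ/s
|Q| = 23237 kW = 83655 MJ/h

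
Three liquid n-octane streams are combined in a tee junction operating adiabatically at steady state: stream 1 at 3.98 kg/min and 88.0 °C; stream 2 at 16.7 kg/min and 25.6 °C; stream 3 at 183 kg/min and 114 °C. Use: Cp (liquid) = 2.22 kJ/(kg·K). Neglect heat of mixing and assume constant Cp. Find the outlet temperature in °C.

T_out = 106 °C

No heat crosses the boundary, so H_out = H_in.
T_out = Σ ṁᵢCp,ᵢTᵢ / Σ ṁᵢCp,ᵢ
      = 48040 / 452.17 = 106.24 °C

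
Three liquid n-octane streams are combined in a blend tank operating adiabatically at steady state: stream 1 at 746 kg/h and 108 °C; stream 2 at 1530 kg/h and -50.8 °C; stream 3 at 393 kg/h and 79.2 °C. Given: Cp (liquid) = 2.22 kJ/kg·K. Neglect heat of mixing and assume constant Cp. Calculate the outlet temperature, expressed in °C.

T_out = 12.7 °C

Adiabatic, steady state ⇒ Σ ṁᵢCp,ᵢ(T_out − Tᵢ) = 0
Σ ṁᵢCp,ᵢTᵢ = 746×2.22×108 + 1530×2.22×-50.8 + 393×2.22×79.2 = 75413
Σ ṁᵢCp,ᵢ = 746×2.22 + 1530×2.22 + 393×2.22 = 5925.2
T_out = 75413 / 5925.2 = 12.727 °C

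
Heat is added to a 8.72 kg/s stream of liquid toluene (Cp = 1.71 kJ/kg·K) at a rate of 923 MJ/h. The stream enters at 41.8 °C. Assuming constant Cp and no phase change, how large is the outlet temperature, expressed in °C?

T_out = 59.0 °C

Q = 923 MJ/h = 256.39 kJ/s
ΔT = Q/(ṁ·Cp) = 256.39/(8.72×1.71) = 17.194 K
T_out = 41.8 + 17.194 = 58.994 °C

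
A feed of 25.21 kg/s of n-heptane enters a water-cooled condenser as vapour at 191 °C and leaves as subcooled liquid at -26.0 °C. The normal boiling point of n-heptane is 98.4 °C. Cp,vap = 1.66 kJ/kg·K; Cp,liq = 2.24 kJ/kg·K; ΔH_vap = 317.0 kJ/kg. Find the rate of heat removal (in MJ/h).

Q_c = 68000 MJ/h

vapour 191→98.4 °C: -153.72 kJ/kg
condensation at 98.4 °C: -317 kJ/kg
liquid 98.4→-26.0 °C: -278.66 kJ/kg
Δh = -153.72 + -317 + -278.66 = -749.37 kJ/kg
Q = ṁ·Δh = 25.21 kg/s × -749.37 kJ/kg = -18892 kJ/s
|Q| = 18892 kW = 68010 MJ/h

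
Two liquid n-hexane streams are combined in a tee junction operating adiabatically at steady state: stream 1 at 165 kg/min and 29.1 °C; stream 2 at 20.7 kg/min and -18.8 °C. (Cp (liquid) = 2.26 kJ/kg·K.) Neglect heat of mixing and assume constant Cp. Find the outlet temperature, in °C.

T_out = 23.8 °C

Energy balance with Q = 0: Σ ṁᵢCp,ᵢ(T_out − Tᵢ) = 0
T_out = Σ ṁᵢCp,ᵢTᵢ / Σ ṁᵢCp,ᵢ
      = 9971.9 / 419.68 = 23.761 °C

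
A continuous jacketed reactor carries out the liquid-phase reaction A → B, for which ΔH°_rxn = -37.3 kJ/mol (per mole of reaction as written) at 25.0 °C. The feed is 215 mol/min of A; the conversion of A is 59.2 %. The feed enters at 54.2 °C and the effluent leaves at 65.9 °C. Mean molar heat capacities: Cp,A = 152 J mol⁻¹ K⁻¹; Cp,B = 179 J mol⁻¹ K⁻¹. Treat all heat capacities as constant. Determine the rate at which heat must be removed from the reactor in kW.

Q_out = 70.4 kW

Extent of reaction ξ = 0.592 × 215 = 127.28 mol/min
Reaction term: ξ·ΔH°_rxn = 127.28 × -37.3 = -4747.5 kJ/min
Sensible, feed 54.2→25 °C: -954.26 kJ/min
Outlet flows (mol/min): A 87.72, B 127.28
Sensible, products 25→65.9 °C: 1477.2 kJ/min
Q = ΔH = -4224.6 kJ/min = -70.411 kW
Heat removed = 70.411 kW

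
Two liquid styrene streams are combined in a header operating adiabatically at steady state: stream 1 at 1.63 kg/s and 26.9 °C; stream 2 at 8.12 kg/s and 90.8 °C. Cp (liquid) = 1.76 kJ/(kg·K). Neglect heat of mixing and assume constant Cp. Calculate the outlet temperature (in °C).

No heat crosses the boundary, so H_out = H_in.
T_out = Σ ṁᵢCp,ᵢTᵢ / Σ ṁᵢCp,ᵢ
      = 1374.8 / 17.16 = 80.117 °C

T_out = 80.1 °C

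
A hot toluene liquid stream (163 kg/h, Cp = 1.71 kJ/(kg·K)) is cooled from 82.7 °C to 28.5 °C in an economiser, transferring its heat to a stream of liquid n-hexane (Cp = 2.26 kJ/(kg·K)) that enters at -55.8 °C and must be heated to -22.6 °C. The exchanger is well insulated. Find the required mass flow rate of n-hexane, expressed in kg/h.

Heat released by hot stream: Q = 163 × 1.71 × (82.7 − 28.5) = 15107 kJ/h
Energy balance on cold side (adiabatic exchanger): Q = ṁ_c·Cp_c·(T_c,out − T_c,in)
ṁ_c = 15107 / [2.26 × (-22.6 − -55.8)] = 201.34 kg/h

ṁ_c = 201 kg/h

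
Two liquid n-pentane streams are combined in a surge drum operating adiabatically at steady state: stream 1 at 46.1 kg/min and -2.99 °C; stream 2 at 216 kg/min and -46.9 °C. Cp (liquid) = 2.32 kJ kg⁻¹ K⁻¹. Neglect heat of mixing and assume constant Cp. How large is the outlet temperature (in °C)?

No heat crosses the boundary, so H_out = H_in.
Σ ṁᵢCp,ᵢTᵢ = 46.1×2.32×-2.99 + 216×2.32×-46.9 = -23822
Σ ṁᵢCp,ᵢ = 46.1×2.32 + 216×2.32 = 608.07
T_out = -23822 / 608.07 = -39.177 °C

T_out = -39.2 °C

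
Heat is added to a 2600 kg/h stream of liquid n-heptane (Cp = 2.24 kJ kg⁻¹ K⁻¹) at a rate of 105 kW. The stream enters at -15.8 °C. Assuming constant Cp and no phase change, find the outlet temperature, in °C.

T_out = 49.1 °C

Q = 105 kW = 378000 kJ/h
ΔT = Q/(ṁ·Cp) = 378000/(2600×2.24) = 64.904 K
T_out = -15.8 + 64.904 = 49.104 °C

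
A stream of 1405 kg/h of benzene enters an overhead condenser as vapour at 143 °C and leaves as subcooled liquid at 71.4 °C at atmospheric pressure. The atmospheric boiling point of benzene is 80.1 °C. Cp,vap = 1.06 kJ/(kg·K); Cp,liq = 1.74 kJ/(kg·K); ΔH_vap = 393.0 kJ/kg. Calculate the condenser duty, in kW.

Q_c = 185 kW

vapour 143→80.1 °C: -66.674 kJ/kg
condensation at 80.1 °C: -393 kJ/kg
liquid 80.1→71.4 °C: -15.138 kJ/kg
Δh = -66.674 + -393 + -15.138 = -474.81 kJ/kg
Q = ṁ·Δh = 1405 kg/h × -474.81 kJ/kg = -667110 kJ/h
|Q| = 185.31 kW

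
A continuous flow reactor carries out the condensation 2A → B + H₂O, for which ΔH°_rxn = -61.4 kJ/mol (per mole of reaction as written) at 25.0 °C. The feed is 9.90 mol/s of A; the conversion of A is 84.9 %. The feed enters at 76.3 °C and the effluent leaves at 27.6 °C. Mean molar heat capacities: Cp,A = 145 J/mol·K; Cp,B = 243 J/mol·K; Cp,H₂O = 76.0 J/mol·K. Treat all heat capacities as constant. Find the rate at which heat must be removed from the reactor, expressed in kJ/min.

Extent of reaction ξ = 0.849 × 9.90 / 2 = 4.2026 mol/s
Reaction term: ξ·ΔH°_rxn = 4.2026 × -61.4 = -258.04 kJ/s
Sensible, feed 76.3→25 °C: -73.641 kJ/s
Outlet flows (mol/s): A 1.4949, B 4.2026, H₂O 4.2026
Sensible, products 25→27.6 °C: 4.0492 kJ/s
Q = ΔH = -327.63 kJ/s = -327.63 kW
Heat removed = 19658 kJ/min

Q_out = 19700 kJ/min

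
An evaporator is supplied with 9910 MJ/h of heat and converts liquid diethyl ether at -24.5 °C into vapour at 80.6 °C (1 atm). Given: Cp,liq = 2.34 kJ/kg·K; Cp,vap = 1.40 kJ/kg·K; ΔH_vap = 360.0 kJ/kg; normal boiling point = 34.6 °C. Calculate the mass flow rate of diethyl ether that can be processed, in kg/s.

ṁ = 4.89 kg/s

Δh = 2.34×(34.6−-24.5) + 360.0 + 1.40×(80.6−34.6) = 562.69 kJ/kg
Q = 9910 MJ/h = 2752.8 kJ/s = 2752.8 kJ/s
ṁ = Q/Δh = 2752.8 / 562.69 = 4.8921 kg/s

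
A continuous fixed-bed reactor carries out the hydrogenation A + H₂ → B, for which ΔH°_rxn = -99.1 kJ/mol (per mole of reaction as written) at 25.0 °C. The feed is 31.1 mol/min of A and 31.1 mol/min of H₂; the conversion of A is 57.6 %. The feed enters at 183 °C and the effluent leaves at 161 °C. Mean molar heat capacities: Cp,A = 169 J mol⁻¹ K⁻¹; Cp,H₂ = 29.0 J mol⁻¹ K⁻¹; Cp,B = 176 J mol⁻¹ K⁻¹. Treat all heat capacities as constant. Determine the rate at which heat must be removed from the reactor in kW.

Q_out = 32.7 kW

Extent of reaction ξ = 0.576 × 31.1 = 17.914 mol/min
Reaction term: ξ·ΔH°_rxn = 17.914 × -99.1 = -1775.2 kJ/min
Sensible, feed 183→25 °C: -972.93 kJ/min
Outlet flows (mol/min): A 13.186, H₂ 13.186, B 17.914
Sensible, products 25→161 °C: 783.86 kJ/min
Q = ΔH = -1964.3 kJ/min = -32.738 kW
Heat removed = 32.738 kW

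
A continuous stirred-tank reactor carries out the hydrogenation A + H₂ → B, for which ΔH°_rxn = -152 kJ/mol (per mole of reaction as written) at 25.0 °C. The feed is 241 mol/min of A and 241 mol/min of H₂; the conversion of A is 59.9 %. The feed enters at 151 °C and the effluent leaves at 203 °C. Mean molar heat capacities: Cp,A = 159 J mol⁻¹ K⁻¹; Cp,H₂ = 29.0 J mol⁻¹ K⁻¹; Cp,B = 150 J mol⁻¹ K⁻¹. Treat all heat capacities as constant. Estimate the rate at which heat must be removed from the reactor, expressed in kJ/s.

Extent of reaction ξ = 0.599 × 241 = 144.36 mol/min
Reaction term: ξ·ΔH°_rxn = 144.36 × -152 = -21943 kJ/min
Sensible, feed 151→25 °C: -5708.8 kJ/min
Outlet flows (mol/min): A 96.641, H₂ 96.641, B 144.36
Sensible, products 25→203 °C: 7088.4 kJ/min
Q = ΔH = -20563 kJ/min = -342.72 kW
Heat removed = 342.72 kJ/s

Q_out = 343 kJ/s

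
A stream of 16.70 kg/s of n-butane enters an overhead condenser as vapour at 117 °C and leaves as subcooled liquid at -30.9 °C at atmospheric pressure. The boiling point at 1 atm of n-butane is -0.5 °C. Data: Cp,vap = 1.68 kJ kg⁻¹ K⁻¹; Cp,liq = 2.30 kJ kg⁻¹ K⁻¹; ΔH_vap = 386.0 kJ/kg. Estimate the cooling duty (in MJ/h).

vapour 117→-0.5 °C: -197.4 kJ/kg
condensation at -0.5 °C: -386 kJ/kg
liquid -0.5→-30.9 °C: -69.92 kJ/kg
Δh = -197.4 + -386 + -69.92 = -653.32 kJ/kg
Q = ṁ·Δh = 16.70 kg/s × -653.32 kJ/kg = -10910 kJ/s
|Q| = 10910 kW = 39278 MJ/h

Q_c = 39300 MJ/h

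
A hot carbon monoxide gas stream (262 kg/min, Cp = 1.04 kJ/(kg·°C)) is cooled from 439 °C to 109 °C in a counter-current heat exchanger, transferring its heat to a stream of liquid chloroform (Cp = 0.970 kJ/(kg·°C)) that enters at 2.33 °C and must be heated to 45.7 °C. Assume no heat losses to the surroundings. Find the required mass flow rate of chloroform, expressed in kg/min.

Heat released by hot stream: Q = 262 × 1.04 × (439 − 109) = 89918 kJ/min
Energy balance on cold side (adiabatic exchanger): Q = ṁ_c·Cp_c·(T_c,out − T_c,in)
ṁ_c = 89918 / [0.970 × (45.7 − 2.33)] = 2137.4 kg/min

ṁ_c = 2140 kg/min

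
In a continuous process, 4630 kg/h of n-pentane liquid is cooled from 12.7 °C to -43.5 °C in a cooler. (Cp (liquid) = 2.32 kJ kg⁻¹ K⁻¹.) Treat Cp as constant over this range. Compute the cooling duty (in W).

Q = ṁ·Cp·ΔT = 4630 × 2.32 × (-43.5 − 12.7) = -603680 kJ/h
Converting: 603680 / 3600 s = 167.69 kW
Cooling duty = 167690 W

Q_c = 168000 W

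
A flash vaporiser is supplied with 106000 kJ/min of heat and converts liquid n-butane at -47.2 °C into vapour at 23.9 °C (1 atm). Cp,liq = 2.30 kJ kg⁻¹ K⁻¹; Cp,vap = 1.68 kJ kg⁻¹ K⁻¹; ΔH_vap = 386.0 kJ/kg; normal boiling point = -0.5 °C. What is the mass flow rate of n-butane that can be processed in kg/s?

ṁ = 3.31 kg/s

Δh = 2.30×(-0.5−-47.2) + 386.0 + 1.68×(23.9−-0.5) = 534.4 kJ/kg
Q = 106000 kJ/min = 1766.7 kJ/s = 1766.7 kJ/s
ṁ = Q/Δh = 1766.7 / 534.4 = 3.3059 kg/s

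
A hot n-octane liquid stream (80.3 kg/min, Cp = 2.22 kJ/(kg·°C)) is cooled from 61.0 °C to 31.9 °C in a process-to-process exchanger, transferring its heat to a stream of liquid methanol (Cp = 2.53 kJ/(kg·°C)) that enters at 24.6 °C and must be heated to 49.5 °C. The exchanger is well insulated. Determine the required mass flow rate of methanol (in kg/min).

Heat released by hot stream: Q = 80.3 × 2.22 × (61.0 − 31.9) = 5187.5 kJ/min
Energy balance on cold side (adiabatic exchanger): Q = ṁ_c·Cp_c·(T_c,out − T_c,in)
ṁ_c = 5187.5 / [2.53 × (49.5 − 24.6)] = 82.346 kg/min

ṁ_c = 82.3 kg/min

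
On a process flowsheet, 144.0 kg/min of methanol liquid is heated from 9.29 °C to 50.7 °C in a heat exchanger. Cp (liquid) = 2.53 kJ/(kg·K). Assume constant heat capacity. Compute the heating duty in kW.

Q = 251 kW

Q = ṁ·Cp·ΔT = 144.0 × 2.53 × (50.7 − 9.29) = 15086 kJ/min
Converting: 15086 / 60 s = 251.44 kW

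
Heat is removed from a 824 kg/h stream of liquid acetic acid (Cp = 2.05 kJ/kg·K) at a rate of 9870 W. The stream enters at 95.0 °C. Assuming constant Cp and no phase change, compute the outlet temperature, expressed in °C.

Q = 9870 W = 35532 kJ/h
ΔT = Q/(ṁ·Cp) = 35532/(824×2.05) = 21.035 K
T_out = 95.0 − 21.035 = 73.965 °C

T_out = 74.0 °C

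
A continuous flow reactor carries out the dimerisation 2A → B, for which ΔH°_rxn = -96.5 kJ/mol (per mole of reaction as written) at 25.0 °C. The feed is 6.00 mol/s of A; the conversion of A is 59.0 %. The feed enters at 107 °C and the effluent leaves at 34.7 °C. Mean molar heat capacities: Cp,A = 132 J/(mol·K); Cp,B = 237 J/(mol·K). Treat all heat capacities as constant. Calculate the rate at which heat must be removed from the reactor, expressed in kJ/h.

Extent of reaction ξ = 0.590 × 6.00 / 2 = 1.77 mol/s
Reaction term: ξ·ΔH°_rxn = 1.77 × -96.5 = -170.81 kJ/s
Sensible, feed 107→25 °C: -64.944 kJ/s
Outlet flows (mol/s): A 2.46, B 1.77
Sensible, products 25→34.7 °C: 7.2188 kJ/s
Q = ΔH = -228.53 kJ/s = -228.53 kW
Heat removed = 822710 kJ/h

Q_out = 823000 kJ/h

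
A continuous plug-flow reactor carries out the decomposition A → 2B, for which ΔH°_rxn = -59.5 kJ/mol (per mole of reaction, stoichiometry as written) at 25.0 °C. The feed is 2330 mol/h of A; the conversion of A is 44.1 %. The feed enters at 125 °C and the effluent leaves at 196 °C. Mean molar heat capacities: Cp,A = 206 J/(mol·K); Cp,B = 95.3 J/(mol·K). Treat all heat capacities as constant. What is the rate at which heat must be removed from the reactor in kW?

Q_out = 8.27 kW

Extent of reaction ξ = 0.441 × 2330 = 1027.5 mol/h
Reaction term: ξ·ΔH°_rxn = 1027.5 × -59.5 = -61138 kJ/h
Sensible, feed 125→25 °C: -47998 kJ/h
Outlet flows (mol/h): A 1302.5, B 2055.1
Sensible, products 25→196 °C: 79371 kJ/h
Q = ΔH = -29765 kJ/h = -8.2682 kW
Heat removed = 8.2682 kW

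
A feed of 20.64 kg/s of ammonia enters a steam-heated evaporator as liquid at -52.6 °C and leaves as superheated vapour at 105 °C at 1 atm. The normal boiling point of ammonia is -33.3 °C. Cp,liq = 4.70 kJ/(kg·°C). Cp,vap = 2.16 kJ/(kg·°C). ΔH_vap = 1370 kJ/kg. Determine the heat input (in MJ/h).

liquid -52.6→-33.3 °C: 90.71 kJ/kg
vaporisation at -33.3 °C: 1370 kJ/kg
vapour -33.3→105 °C: 298.73 kJ/kg
Δh = 90.71 + 1370 + 298.73 = 1759.4 kJ/kg
Q = ṁ·Δh = 20.64 kg/s × 1759.4 kJ/kg = 36315 kJ/s
|Q| = 36315 kW = 130730 MJ/h

Q = 131000 MJ/h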